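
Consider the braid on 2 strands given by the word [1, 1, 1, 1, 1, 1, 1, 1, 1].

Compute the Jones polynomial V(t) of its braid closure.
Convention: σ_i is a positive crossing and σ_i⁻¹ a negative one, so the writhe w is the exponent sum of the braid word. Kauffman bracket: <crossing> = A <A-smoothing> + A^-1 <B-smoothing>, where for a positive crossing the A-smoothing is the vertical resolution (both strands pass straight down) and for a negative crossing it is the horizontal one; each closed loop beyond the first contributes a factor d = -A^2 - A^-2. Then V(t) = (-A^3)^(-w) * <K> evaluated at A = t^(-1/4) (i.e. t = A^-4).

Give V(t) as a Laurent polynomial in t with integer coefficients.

-t^13 + t^12 - t^11 + t^10 - t^9 + t^8 - t^7 + t^6 + t^4

Derivation:
Braid: s1 s1 s1 s1 s1 s1 s1 s1 s1 on 2 strands, 9 crossings.
Writhe w = (#positive) - (#negative) = 9 - 0 = 9.
Computing the Kauffman bracket via state sum. There are 2^9 = 512 states.
For each crossing: s=0 is the vertical smoothing, s=1 horizontal. Crossing k contributes A^(sign_k * (1 - 2*s_k)); loop factor d = -A^2 - A^-2.
Tabulate the states by total A-exponent and number of loops L (A-exp: L × count):
  A^9: L=2 ×1
  A^7: L=1 ×9
  A^5: L=2 ×36
  A^3: L=3 ×84
  A^1: L=4 ×126
  A^-1: L=5 ×126
  A^-3: L=6 ×84
  A^-5: L=7 ×36
  A^-7: L=8 ×9
  A^-9: L=9 ×1
Each group contributes A^e * Σ count * d^(L-1):
Powers of d = -A^2 - A^-2: d^2 = A^4 + 2 + A^-4; d^3 = -A^6 - 3*A^2 - 3*A^-2 - A^-6; d^4 = A^8 + 4*A^4 + 6 + 4*A^-4 + A^-8; d^5 = -A^10 - 5*A^6 - 10*A^2 - 10*A^-2 - 5*A^-6 - A^-10; d^6 = A^12 + 6*A^8 + 15*A^4 + 20 + 15*A^-4 + 6*A^-8 + A^-12; d^7 = -A^14 - 7*A^10 - 21*A^6 - 35*A^2 - 35*A^-2 - 21*A^-6 - 7*A^-10 - A^-14; d^8 = A^16 + 8*A^12 + 28*A^8 + 56*A^4 + 70 + 56*A^-4 + 28*A^-8 + 8*A^-12 + A^-16.
  A^9 * (d) = -A^11 - A^7
  A^7 * (9) = 9*A^7
  A^5 * (36*d) = -36*A^7 - 36*A^3
  A^3 * (84*d^2) = 84*A^7 + 168*A^3 + 84*A^-1
  A^1 * (126*d^3) = -126*A^7 - 378*A^3 - 378*A^-1 - 126*A^-5
  A^-1 * (126*d^4) = 126*A^7 + 504*A^3 + 756*A^-1 + 504*A^-5 + 126*A^-9
  A^-3 * (84*d^5) = -84*A^7 - 420*A^3 - 840*A^-1 - 840*A^-5 - 420*A^-9 - 84*A^-13
  A^-5 * (36*d^6) = 36*A^7 + 216*A^3 + 540*A^-1 + 720*A^-5 + 540*A^-9 + 216*A^-13 + 36*A^-17
  A^-7 * (9*d^7) = -9*A^7 - 63*A^3 - 189*A^-1 - 315*A^-5 - 315*A^-9 - 189*A^-13 - 63*A^-17 - 9*A^-21
  A^-9 * (d^8) = A^7 + 8*A^3 + 28*A^-1 + 56*A^-5 + 70*A^-9 + 56*A^-13 + 28*A^-17 + 8*A^-21 + A^-25
Summing the groups: <K> = -A^11 - A^3 + A^-1 - A^-5 + A^-9 - A^-13 + A^-17 - A^-21 + A^-25
Normalise by the writhe: (-A^3)^(-w) = (-A^3)^(-9) = -A^-27, so f(A) = -A^-27 * <K> = A^-16 + A^-24 - A^-28 + A^-32 - A^-36 + A^-40 - A^-44 + A^-48 - A^-52.
Substitute A = t^(-1/4), i.e. A^e → t^(-e/4): V(t) = -t^13 + t^12 - t^11 + t^10 - t^9 + t^8 - t^7 + t^6 + t^4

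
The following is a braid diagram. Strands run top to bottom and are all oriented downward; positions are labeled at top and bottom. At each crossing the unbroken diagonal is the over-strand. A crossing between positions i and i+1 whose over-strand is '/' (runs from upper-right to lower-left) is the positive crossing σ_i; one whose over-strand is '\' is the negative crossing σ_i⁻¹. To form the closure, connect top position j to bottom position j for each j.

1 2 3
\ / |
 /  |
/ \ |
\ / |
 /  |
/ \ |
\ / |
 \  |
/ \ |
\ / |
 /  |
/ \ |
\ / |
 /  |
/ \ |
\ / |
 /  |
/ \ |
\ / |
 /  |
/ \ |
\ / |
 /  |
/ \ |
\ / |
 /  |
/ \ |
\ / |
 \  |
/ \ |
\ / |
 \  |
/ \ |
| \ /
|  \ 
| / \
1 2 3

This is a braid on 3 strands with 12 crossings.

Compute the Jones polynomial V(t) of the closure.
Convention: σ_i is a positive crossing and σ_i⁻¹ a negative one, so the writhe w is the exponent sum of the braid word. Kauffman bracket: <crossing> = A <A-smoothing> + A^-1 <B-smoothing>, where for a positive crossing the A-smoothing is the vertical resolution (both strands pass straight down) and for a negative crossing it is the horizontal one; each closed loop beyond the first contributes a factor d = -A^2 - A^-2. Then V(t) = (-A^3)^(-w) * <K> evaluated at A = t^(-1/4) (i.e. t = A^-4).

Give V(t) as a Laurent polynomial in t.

-t^7 + t^6 - t^5 + t^4 + t^2

Derivation:
Reading the diagram top to bottom ('/'-over between positions i,i+1 = s_i, '\'-over = s_i^-1): braid word = s1 s1 s1^-1 s1 s1 s1 s1 s1 s1 s1^-1 s1^-1 s2^-1.
The presented braid s1 s1 s1^-1 s1 s1 s1 s1 s1 s1 s1^-1 s1^-1 s2^-1 on 3 strands reduces by inverse Markov moves (closure unchanged at each step):
  Destabilize: the word has the form β·s2^-1 where s2^-1 occurs only as the final letter (β ∈ B_2); drop it and the last strand → 2 strands.
  Deconjugate: the word is γ·β·γ⁻¹ with γ = s1 (prefix) and γ⁻¹ = s1^-1 (suffix); strip both.
  Deconjugate: the word is γ·β·γ⁻¹ with γ = s1 s1^-1 (prefix) and γ⁻¹ = s1 s1^-1 (suffix); strip both.
Reduced to β = s1 s1 s1 s1 s1 on 2 strands, 5 crossings.
Compute on β:
Braid: s1 s1 s1 s1 s1 on 2 strands, 5 crossings.
Writhe w = (#positive) - (#negative) = 5 - 0 = 5.
Computing the Kauffman bracket via state sum. There are 2^5 = 32 states.
For each crossing: s=0 is the vertical smoothing, s=1 horizontal. Crossing k contributes A^(sign_k * (1 - 2*s_k)); loop factor d = -A^2 - A^-2.
  state 00000: A-exp=+5, loops=2, term = A^5 * d^1
  state 00001: A-exp=+3, loops=1, term = A^3 * d^0
  state 00010: A-exp=+3, loops=1, term = A^3 * d^0
  state 00011: A-exp=+1, loops=2, term = A^1 * d^1
  state 00100: A-exp=+3, loops=1, term = A^3 * d^0
  state 00101: A-exp=+1, loops=2, term = A^1 * d^1
  state 00110: A-exp=+1, loops=2, term = A^1 * d^1
  state 00111: A-exp=-1, loops=3, term = A^-1 * d^2
  state 01000: A-exp=+3, loops=1, term = A^3 * d^0
  state 01001: A-exp=+1, loops=2, term = A^1 * d^1
  state 01010: A-exp=+1, loops=2, term = A^1 * d^1
  state 01011: A-exp=-1, loops=3, term = A^-1 * d^2
  state 01100: A-exp=+1, loops=2, term = A^1 * d^1
  state 01101: A-exp=-1, loops=3, term = A^-1 * d^2
  state 01110: A-exp=-1, loops=3, term = A^-1 * d^2
  state 01111: A-exp=-3, loops=4, term = A^-3 * d^3
  state 10000: A-exp=+3, loops=1, term = A^3 * d^0
  state 10001: A-exp=+1, loops=2, term = A^1 * d^1
  state 10010: A-exp=+1, loops=2, term = A^1 * d^1
  state 10011: A-exp=-1, loops=3, term = A^-1 * d^2
  state 10100: A-exp=+1, loops=2, term = A^1 * d^1
  state 10101: A-exp=-1, loops=3, term = A^-1 * d^2
  state 10110: A-exp=-1, loops=3, term = A^-1 * d^2
  state 10111: A-exp=-3, loops=4, term = A^-3 * d^3
  state 11000: A-exp=+1, loops=2, term = A^1 * d^1
  state 11001: A-exp=-1, loops=3, term = A^-1 * d^2
  state 11010: A-exp=-1, loops=3, term = A^-1 * d^2
  state 11011: A-exp=-3, loops=4, term = A^-3 * d^3
  state 11100: A-exp=-1, loops=3, term = A^-1 * d^2
  state 11101: A-exp=-3, loops=4, term = A^-3 * d^3
  state 11110: A-exp=-3, loops=4, term = A^-3 * d^3
  state 11111: A-exp=-5, loops=5, term = A^-5 * d^4
Collect the terms by A-exponent (count of states per loop number):
Powers of d = -A^2 - A^-2: d^2 = A^4 + 2 + A^-4; d^3 = -A^6 - 3*A^2 - 3*A^-2 - A^-6; d^4 = A^8 + 4*A^4 + 6 + 4*A^-4 + A^-8.
  A^5 * (d) = -A^7 - A^3
  A^3 * (5) = 5*A^3
  A^1 * (10*d) = -10*A^3 - 10*A^-1
  A^-1 * (10*d^2) = 10*A^3 + 20*A^-1 + 10*A^-5
  A^-3 * (5*d^3) = -5*A^3 - 15*A^-1 - 15*A^-5 - 5*A^-9
  A^-5 * (d^4) = A^3 + 4*A^-1 + 6*A^-5 + 4*A^-9 + A^-13
Summing the groups: <K> = -A^7 - A^-1 + A^-5 - A^-9 + A^-13
Normalise by the writhe: (-A^3)^(-w) = (-A^3)^(-5) = -A^-15, so f(A) = -A^-15 * <K> = A^-8 + A^-16 - A^-20 + A^-24 - A^-28.
Substitute A = t^(-1/4), i.e. A^e → t^(-e/4): V(t) = -t^7 + t^6 - t^5 + t^4 + t^2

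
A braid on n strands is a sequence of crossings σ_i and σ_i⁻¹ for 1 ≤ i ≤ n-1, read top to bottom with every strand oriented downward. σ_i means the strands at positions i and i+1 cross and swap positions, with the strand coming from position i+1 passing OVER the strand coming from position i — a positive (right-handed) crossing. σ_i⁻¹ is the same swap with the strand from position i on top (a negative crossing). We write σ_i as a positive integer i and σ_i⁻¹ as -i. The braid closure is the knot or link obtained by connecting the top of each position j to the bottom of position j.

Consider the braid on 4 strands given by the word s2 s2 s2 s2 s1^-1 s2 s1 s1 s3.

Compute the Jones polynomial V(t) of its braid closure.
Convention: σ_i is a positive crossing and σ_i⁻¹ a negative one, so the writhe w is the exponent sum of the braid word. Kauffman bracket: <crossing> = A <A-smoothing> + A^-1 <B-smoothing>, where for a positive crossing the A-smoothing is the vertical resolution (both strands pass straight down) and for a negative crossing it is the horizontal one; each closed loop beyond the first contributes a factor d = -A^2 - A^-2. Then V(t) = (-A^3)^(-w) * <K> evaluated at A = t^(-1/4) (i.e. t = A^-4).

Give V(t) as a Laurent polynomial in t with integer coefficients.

The presented braid s2 s2 s2 s2 s1^-1 s2 s1 s1 s3 on 4 strands reduces by inverse Markov moves (closure unchanged at each step):
  Destabilize: the word has the form β·s3 where s3 occurs only as the final letter (β ∈ B_3); drop it and the last strand → 3 strands.
Reduced to β = s2 s2 s2 s2 s1^-1 s2 s1 s1 on 3 strands, 8 crossings.
Compute on β:
Braid: s2 s2 s2 s2 s1^-1 s2 s1 s1 on 3 strands, 8 crossings.
Writhe w = (#positive) - (#negative) = 7 - 1 = 6.
State-sum expansion of <K>. There are 2^8 = 256 states.
Each crossing splits two ways (0=vertical, 1=horizontal). The state's weight is A^(#A-smoothings - #B-smoothings) * d^(loops - 1).
Tabulate the states by total A-exponent and number of loops L (A-exp: L × count):
  A^8: L=2 ×1
  A^6: L=1 ×5, L=3 ×3
  A^4: L=2 ×27, L=4 ×1
  A^2: L=1 ×18, L=3 ×38
  A^0: L=2 ×41, L=4 ×29
  A^-2: L=3 ×44, L=5 ×12
  A^-4: L=4 ×26, L=6 ×2
  A^-6: L=5 ×8
  A^-8: L=6 ×1
Each group contributes A^e * Σ count * d^(L-1):
Powers of d = -A^2 - A^-2: d^2 = A^4 + 2 + A^-4; d^3 = -A^6 - 3*A^2 - 3*A^-2 - A^-6; d^4 = A^8 + 4*A^4 + 6 + 4*A^-4 + A^-8; d^5 = -A^10 - 5*A^6 - 10*A^2 - 10*A^-2 - 5*A^-6 - A^-10.
  A^8 * (d) = -A^10 - A^6
  A^6 * (5 + 3*d^2) = 3*A^10 + 11*A^6 + 3*A^2
  A^4 * (27*d + d^3) = -A^10 - 30*A^6 - 30*A^2 - A^-2
  A^2 * (18 + 38*d^2) = 38*A^6 + 94*A^2 + 38*A^-2
  A^0 * (41*d + 29*d^3) = -29*A^6 - 128*A^2 - 128*A^-2 - 29*A^-6
  A^-2 * (44*d^2 + 12*d^4) = 12*A^6 + 92*A^2 + 160*A^-2 + 92*A^-6 + 12*A^-10
  A^-4 * (26*d^3 + 2*d^5) = -2*A^6 - 36*A^2 - 98*A^-2 - 98*A^-6 - 36*A^-10 - 2*A^-14
  A^-6 * (8*d^4) = 8*A^2 + 32*A^-2 + 48*A^-6 + 32*A^-10 + 8*A^-14
  A^-8 * (d^5) = -A^2 - 5*A^-2 - 10*A^-6 - 10*A^-10 - 5*A^-14 - A^-18
Summing the groups: <K> = A^10 - A^6 + 2*A^2 - 2*A^-2 + 3*A^-6 - 2*A^-10 + A^-14 - A^-18
Normalise by the writhe: (-A^3)^(-w) = (-A^3)^(-6) = A^-18, so f(A) = A^-18 * <K> = A^-8 - A^-12 + 2*A^-16 - 2*A^-20 + 3*A^-24 - 2*A^-28 + A^-32 - A^-36.
Substitute A = t^(-1/4), i.e. A^e → t^(-e/4): V(t) = -t^9 + t^8 - 2*t^7 + 3*t^6 - 2*t^5 + 2*t^4 - t^3 + t^2

Answer: -t^9 + t^8 - 2*t^7 + 3*t^6 - 2*t^5 + 2*t^4 - t^3 + t^2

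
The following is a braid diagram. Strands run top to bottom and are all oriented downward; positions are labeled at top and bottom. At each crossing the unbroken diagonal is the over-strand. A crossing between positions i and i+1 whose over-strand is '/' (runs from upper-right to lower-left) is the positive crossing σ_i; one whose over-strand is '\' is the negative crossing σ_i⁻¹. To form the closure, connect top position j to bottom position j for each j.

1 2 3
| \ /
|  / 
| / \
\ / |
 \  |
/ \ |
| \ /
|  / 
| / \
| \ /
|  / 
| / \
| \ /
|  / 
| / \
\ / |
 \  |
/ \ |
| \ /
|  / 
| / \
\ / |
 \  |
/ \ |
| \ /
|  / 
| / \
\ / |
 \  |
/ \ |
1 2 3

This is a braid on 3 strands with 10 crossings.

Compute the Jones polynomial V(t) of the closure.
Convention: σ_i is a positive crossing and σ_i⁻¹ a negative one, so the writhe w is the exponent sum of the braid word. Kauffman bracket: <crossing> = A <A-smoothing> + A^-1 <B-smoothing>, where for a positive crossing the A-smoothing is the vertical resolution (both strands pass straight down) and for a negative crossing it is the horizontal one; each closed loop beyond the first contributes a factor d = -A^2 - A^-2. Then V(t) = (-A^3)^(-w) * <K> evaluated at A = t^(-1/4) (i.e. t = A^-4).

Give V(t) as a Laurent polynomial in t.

t^7 - 4*t^6 + 7*t^5 - 11*t^4 + 14*t^3 - 14*t^2 + 14*t - 10 + 7*t^-1 - 4*t^-2 + t^-3

Derivation:
Reading the diagram top to bottom ('/'-over between positions i,i+1 = s_i, '\'-over = s_i^-1): braid word = s2 s1^-1 s2 s2 s2 s1^-1 s2 s1^-1 s2 s1^-1.
Braid: s2 s1^-1 s2 s2 s2 s1^-1 s2 s1^-1 s2 s1^-1 on 3 strands, 10 crossings.
Writhe w = (#positive) - (#negative) = 6 - 4 = 2.
Computing the Kauffman bracket via state sum. There are 2^10 = 1024 states.
Smooth each crossing (0=||, 1=⌣⌢); contribution A^(Σ sign_k(1-2s_k)) * d^(L-1).
Tabulate the states by total A-exponent and number of loops L (A-exp: L × count):
  A^10: L=5 ×1
  A^8: L=4 ×10
  A^6: L=3 ×42, L=5 ×3
  A^4: L=2 ×90, L=4 ×29, L=6 ×1
  A^2: L=1 ×87, L=3 ×110, L=5 ×13
  A^0: L=2 ×179, L=4 ×71, L=6 ×2
  A^-2: L=3 ×187, L=5 ×23
  A^-4: L=4 ×117, L=6 ×3
  A^-6: L=5 ×45
  A^-8: L=6 ×10
  A^-10: L=7 ×1
Each group contributes A^e * Σ count * d^(L-1):
Powers of d = -A^2 - A^-2: d^2 = A^4 + 2 + A^-4; d^3 = -A^6 - 3*A^2 - 3*A^-2 - A^-6; d^4 = A^8 + 4*A^4 + 6 + 4*A^-4 + A^-8; d^5 = -A^10 - 5*A^6 - 10*A^2 - 10*A^-2 - 5*A^-6 - A^-10; d^6 = A^12 + 6*A^8 + 15*A^4 + 20 + 15*A^-4 + 6*A^-8 + A^-12.
  A^10 * (d^4) = A^18 + 4*A^14 + 6*A^10 + 4*A^6 + A^2
  A^8 * (10*d^3) = -10*A^14 - 30*A^10 - 30*A^6 - 10*A^2
  A^6 * (42*d^2 + 3*d^4) = 3*A^14 + 54*A^10 + 102*A^6 + 54*A^2 + 3*A^-2
  A^4 * (90*d + 29*d^3 + d^5) = -A^14 - 34*A^10 - 187*A^6 - 187*A^2 - 34*A^-2 - A^-6
  A^2 * (87 + 110*d^2 + 13*d^4) = 13*A^10 + 162*A^6 + 385*A^2 + 162*A^-2 + 13*A^-6
  A^0 * (179*d + 71*d^3 + 2*d^5) = -2*A^10 - 81*A^6 - 412*A^2 - 412*A^-2 - 81*A^-6 - 2*A^-10
  A^-2 * (187*d^2 + 23*d^4) = 23*A^6 + 279*A^2 + 512*A^-2 + 279*A^-6 + 23*A^-10
  A^-4 * (117*d^3 + 3*d^5) = -3*A^6 - 132*A^2 - 381*A^-2 - 381*A^-6 - 132*A^-10 - 3*A^-14
  A^-6 * (45*d^4) = 45*A^2 + 180*A^-2 + 270*A^-6 + 180*A^-10 + 45*A^-14
  A^-8 * (10*d^5) = -10*A^2 - 50*A^-2 - 100*A^-6 - 100*A^-10 - 50*A^-14 - 10*A^-18
  A^-10 * (d^6) = A^2 + 6*A^-2 + 15*A^-6 + 20*A^-10 + 15*A^-14 + 6*A^-18 + A^-22
Summing the groups: <K> = A^18 - 4*A^14 + 7*A^10 - 10*A^6 + 14*A^2 - 14*A^-2 + 14*A^-6 - 11*A^-10 + 7*A^-14 - 4*A^-18 + A^-22
Normalise by the writhe: (-A^3)^(-w) = (-A^3)^(-2) = A^-6, so f(A) = A^-6 * <K> = A^12 - 4*A^8 + 7*A^4 - 10 + 14*A^-4 - 14*A^-8 + 14*A^-12 - 11*A^-16 + 7*A^-20 - 4*A^-24 + A^-28.
Substitute A = t^(-1/4), i.e. A^e → t^(-e/4): V(t) = t^7 - 4*t^6 + 7*t^5 - 11*t^4 + 14*t^3 - 14*t^2 + 14*t - 10 + 7*t^-1 - 4*t^-2 + t^-3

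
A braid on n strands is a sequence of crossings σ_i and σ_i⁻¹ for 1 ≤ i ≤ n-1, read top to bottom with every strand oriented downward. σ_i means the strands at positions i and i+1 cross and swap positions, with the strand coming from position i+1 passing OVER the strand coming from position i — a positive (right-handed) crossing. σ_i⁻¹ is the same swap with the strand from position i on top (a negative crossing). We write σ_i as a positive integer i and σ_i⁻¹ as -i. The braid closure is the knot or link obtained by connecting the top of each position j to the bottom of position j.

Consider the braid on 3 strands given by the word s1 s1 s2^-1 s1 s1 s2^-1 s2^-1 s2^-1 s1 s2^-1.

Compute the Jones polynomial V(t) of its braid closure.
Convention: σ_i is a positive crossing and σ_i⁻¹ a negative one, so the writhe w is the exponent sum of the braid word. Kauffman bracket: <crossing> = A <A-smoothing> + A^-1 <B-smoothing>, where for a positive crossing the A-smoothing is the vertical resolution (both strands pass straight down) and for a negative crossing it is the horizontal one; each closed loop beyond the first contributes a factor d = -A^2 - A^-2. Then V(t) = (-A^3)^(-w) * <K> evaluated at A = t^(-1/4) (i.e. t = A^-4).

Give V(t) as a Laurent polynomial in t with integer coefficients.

-t^5 + 3*t^4 - 6*t^3 + 9*t^2 - 11*t + 13 - 11*t^-1 + 9*t^-2 - 6*t^-3 + 3*t^-4 - t^-5

Derivation:
Braid: s1 s1 s2^-1 s1 s1 s2^-1 s2^-1 s2^-1 s1 s2^-1 on 3 strands, 10 crossings.
Writhe w = (#positive) - (#negative) = 5 - 5 = 0.
Computing the Kauffman bracket via state sum. There are 2^10 = 1024 states.
Each crossing splits two ways (0=vertical, 1=horizontal). The state's weight is A^(#A-smoothings - #B-smoothings) * d^(loops - 1).
Tabulate the states by total A-exponent and number of loops L (A-exp: L × count):
  A^10: L=6 ×1
  A^8: L=5 ×10
  A^6: L=4 ×43, L=6 ×2
  A^4: L=3 ×98, L=5 ×22
  A^2: L=2 ×121, L=4 ×83, L=6 ×6
  A^0: L=1 ×73, L=3 ×140, L=5 ×38, L=7 ×1
  A^-2: L=2 ×121, L=4 ×79, L=6 ×10
  A^-4: L=3 ×95, L=5 ×24, L=7 ×1
  A^-6: L=4 ×42, L=6 ×3
  A^-8: L=5 ×10
  A^-10: L=6 ×1
Each group contributes A^e * Σ count * d^(L-1):
Powers of d = -A^2 - A^-2: d^2 = A^4 + 2 + A^-4; d^3 = -A^6 - 3*A^2 - 3*A^-2 - A^-6; d^4 = A^8 + 4*A^4 + 6 + 4*A^-4 + A^-8; d^5 = -A^10 - 5*A^6 - 10*A^2 - 10*A^-2 - 5*A^-6 - A^-10; d^6 = A^12 + 6*A^8 + 15*A^4 + 20 + 15*A^-4 + 6*A^-8 + A^-12.
  A^10 * (d^5) = -A^20 - 5*A^16 - 10*A^12 - 10*A^8 - 5*A^4 - 1
  A^8 * (10*d^4) = 10*A^16 + 40*A^12 + 60*A^8 + 40*A^4 + 10
  A^6 * (43*d^3 + 2*d^5) = -2*A^16 - 53*A^12 - 149*A^8 - 149*A^4 - 53 - 2*A^-4
  A^4 * (98*d^2 + 22*d^4) = 22*A^12 + 186*A^8 + 328*A^4 + 186 + 22*A^-4
  A^2 * (121*d + 83*d^3 + 6*d^5) = -6*A^12 - 113*A^8 - 430*A^4 - 430 - 113*A^-4 - 6*A^-8
  A^0 * (73 + 140*d^2 + 38*d^4 + d^6) = A^12 + 44*A^8 + 307*A^4 + 601 + 307*A^-4 + 44*A^-8 + A^-12
  A^-2 * (121*d + 79*d^3 + 10*d^5) = -10*A^8 - 129*A^4 - 458 - 458*A^-4 - 129*A^-8 - 10*A^-12
  A^-4 * (95*d^2 + 24*d^4 + d^6) = A^8 + 30*A^4 + 206 + 354*A^-4 + 206*A^-8 + 30*A^-12 + A^-16
  A^-6 * (42*d^3 + 3*d^5) = -3*A^4 - 57 - 156*A^-4 - 156*A^-8 - 57*A^-12 - 3*A^-16
  A^-8 * (10*d^4) = 10 + 40*A^-4 + 60*A^-8 + 40*A^-12 + 10*A^-16
  A^-10 * (d^5) = -1 - 5*A^-4 - 10*A^-8 - 10*A^-12 - 5*A^-16 - A^-20
Summing the groups: <K> = -A^20 + 3*A^16 - 6*A^12 + 9*A^8 - 11*A^4 + 13 - 11*A^-4 + 9*A^-8 - 6*A^-12 + 3*A^-16 - A^-20
Normalise by the writhe: (-A^3)^(-w) = (-A^3)^(0) = 1, so f(A) = 1 * <K> = -A^20 + 3*A^16 - 6*A^12 + 9*A^8 - 11*A^4 + 13 - 11*A^-4 + 9*A^-8 - 6*A^-12 + 3*A^-16 - A^-20.
Substitute A = t^(-1/4), i.e. A^e → t^(-e/4): V(t) = -t^5 + 3*t^4 - 6*t^3 + 9*t^2 - 11*t + 13 - 11*t^-1 + 9*t^-2 - 6*t^-3 + 3*t^-4 - t^-5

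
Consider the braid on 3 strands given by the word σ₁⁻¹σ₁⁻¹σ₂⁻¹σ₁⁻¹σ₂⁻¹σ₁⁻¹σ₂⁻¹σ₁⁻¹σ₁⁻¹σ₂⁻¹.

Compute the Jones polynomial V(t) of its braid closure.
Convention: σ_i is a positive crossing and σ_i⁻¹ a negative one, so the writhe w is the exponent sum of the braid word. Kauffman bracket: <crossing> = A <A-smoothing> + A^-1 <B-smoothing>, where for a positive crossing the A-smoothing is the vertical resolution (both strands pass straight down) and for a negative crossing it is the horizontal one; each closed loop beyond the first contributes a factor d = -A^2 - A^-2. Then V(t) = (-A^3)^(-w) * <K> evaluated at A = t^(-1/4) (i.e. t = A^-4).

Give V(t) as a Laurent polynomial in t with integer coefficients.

t^-4 + t^-6 - t^-10

Derivation:
Braid: s1^-1 s1^-1 s2^-1 s1^-1 s2^-1 s1^-1 s2^-1 s1^-1 s1^-1 s2^-1 on 3 strands, 10 crossings.
Writhe w = (#positive) - (#negative) = 0 - 10 = -10.
State-sum expansion of <K>. There are 2^10 = 1024 states.
Smooth each crossing (0=||, 1=⌣⌢); contribution A^(Σ sign_k(1-2s_k)) * d^(L-1).
Tabulate the states by total A-exponent and number of loops L (A-exp: L × count):
  A^10: L=3 ×1
  A^8: L=2 ×4, L=4 ×6
  A^6: L=1 ×4, L=3 ×30, L=5 ×11
  A^4: L=2 ×48, L=4 ×65, L=6 ×7
  A^2: L=1 ×24, L=3 ×140, L=5 ×45, L=7 ×1
  A^0: L=2 ×129, L=4 ×117, L=6 ×6
  A^-2: L=1 ×43, L=3 ×151, L=5 ×16
  A^-4: L=2 ×96, L=4 ×24
  A^-6: L=1 ×24, L=3 ×21
  A^-8: L=2 ×10
  A^-10: L=3 ×1
Each group contributes A^e * Σ count * d^(L-1):
Powers of d = -A^2 - A^-2: d^2 = A^4 + 2 + A^-4; d^3 = -A^6 - 3*A^2 - 3*A^-2 - A^-6; d^4 = A^8 + 4*A^4 + 6 + 4*A^-4 + A^-8; d^5 = -A^10 - 5*A^6 - 10*A^2 - 10*A^-2 - 5*A^-6 - A^-10; d^6 = A^12 + 6*A^8 + 15*A^4 + 20 + 15*A^-4 + 6*A^-8 + A^-12.
  A^10 * (d^2) = A^14 + 2*A^10 + A^6
  A^8 * (4*d + 6*d^3) = -6*A^14 - 22*A^10 - 22*A^6 - 6*A^2
  A^6 * (4 + 30*d^2 + 11*d^4) = 11*A^14 + 74*A^10 + 130*A^6 + 74*A^2 + 11*A^-2
  A^4 * (48*d + 65*d^3 + 7*d^5) = -7*A^14 - 100*A^10 - 313*A^6 - 313*A^2 - 100*A^-2 - 7*A^-6
  A^2 * (24 + 140*d^2 + 45*d^4 + d^6) = A^14 + 51*A^10 + 335*A^6 + 594*A^2 + 335*A^-2 + 51*A^-6 + A^-10
  A^0 * (129*d + 117*d^3 + 6*d^5) = -6*A^10 - 147*A^6 - 540*A^2 - 540*A^-2 - 147*A^-6 - 6*A^-10
  A^-2 * (43 + 151*d^2 + 16*d^4) = 16*A^6 + 215*A^2 + 441*A^-2 + 215*A^-6 + 16*A^-10
  A^-4 * (96*d + 24*d^3) = -24*A^2 - 168*A^-2 - 168*A^-6 - 24*A^-10
  A^-6 * (24 + 21*d^2) = 21*A^-2 + 66*A^-6 + 21*A^-10
  A^-8 * (10*d) = -10*A^-6 - 10*A^-10
  A^-10 * (d^2) = A^-6 + 2*A^-10 + A^-14
Summing the groups: <K> = -A^10 + A^-6 + A^-14
Normalise by the writhe: (-A^3)^(-w) = (-A^3)^(10) = A^30, so f(A) = A^30 * <K> = -A^40 + A^24 + A^16.
Substitute A = t^(-1/4), i.e. A^e → t^(-e/4): V(t) = t^-4 + t^-6 - t^-10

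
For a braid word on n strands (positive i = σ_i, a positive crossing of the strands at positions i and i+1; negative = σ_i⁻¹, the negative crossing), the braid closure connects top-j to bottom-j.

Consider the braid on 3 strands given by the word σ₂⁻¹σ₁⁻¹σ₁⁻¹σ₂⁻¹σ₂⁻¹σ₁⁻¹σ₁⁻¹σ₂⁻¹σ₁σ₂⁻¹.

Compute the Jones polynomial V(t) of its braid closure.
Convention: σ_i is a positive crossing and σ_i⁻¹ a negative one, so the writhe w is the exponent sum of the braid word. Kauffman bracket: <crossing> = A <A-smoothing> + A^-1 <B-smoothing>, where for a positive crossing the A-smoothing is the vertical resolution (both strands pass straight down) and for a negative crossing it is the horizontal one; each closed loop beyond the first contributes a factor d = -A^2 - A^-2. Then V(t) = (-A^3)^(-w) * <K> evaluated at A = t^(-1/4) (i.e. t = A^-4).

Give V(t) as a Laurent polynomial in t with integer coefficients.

Braid: s2^-1 s1^-1 s1^-1 s2^-1 s2^-1 s1^-1 s1^-1 s2^-1 s1 s2^-1 on 3 strands, 10 crossings.
Writhe w = (#positive) - (#negative) = 1 - 9 = -8.
Enumerate smoothing states for the bracket polynomial. There are 2^10 = 1024 states.
Each crossing splits two ways (0=vertical, 1=horizontal). The state's weight is A^(#A-smoothings - #B-smoothings) * d^(loops - 1).
Tabulate the states by total A-exponent and number of loops L (A-exp: L × count):
  A^10: L=6 ×1
  A^8: L=5 ×10
  A^6: L=4 ×41, L=6 ×4
  A^4: L=3 ×86, L=5 ×34
  A^2: L=2 ×92, L=4 ×114, L=6 ×4
  A^0: L=1 ×40, L=3 ×185, L=5 ×27
  A^-2: L=2 ×142, L=4 ×67, L=6 ×1
  A^-4: L=1 ×40, L=3 ×76, L=5 ×4
  A^-6: L=2 ×39, L=4 ×6
  A^-8: L=1 ×5, L=3 ×5
  A^-10: L=2 ×1
Each group contributes A^e * Σ count * d^(L-1):
Powers of d = -A^2 - A^-2: d^2 = A^4 + 2 + A^-4; d^3 = -A^6 - 3*A^2 - 3*A^-2 - A^-6; d^4 = A^8 + 4*A^4 + 6 + 4*A^-4 + A^-8; d^5 = -A^10 - 5*A^6 - 10*A^2 - 10*A^-2 - 5*A^-6 - A^-10.
  A^10 * (d^5) = -A^20 - 5*A^16 - 10*A^12 - 10*A^8 - 5*A^4 - 1
  A^8 * (10*d^4) = 10*A^16 + 40*A^12 + 60*A^8 + 40*A^4 + 10
  A^6 * (41*d^3 + 4*d^5) = -4*A^16 - 61*A^12 - 163*A^8 - 163*A^4 - 61 - 4*A^-4
  A^4 * (86*d^2 + 34*d^4) = 34*A^12 + 222*A^8 + 376*A^4 + 222 + 34*A^-4
  A^2 * (92*d + 114*d^3 + 4*d^5) = -4*A^12 - 134*A^8 - 474*A^4 - 474 - 134*A^-4 - 4*A^-8
  A^0 * (40 + 185*d^2 + 27*d^4) = 27*A^8 + 293*A^4 + 572 + 293*A^-4 + 27*A^-8
  A^-2 * (142*d + 67*d^3 + d^5) = -A^8 - 72*A^4 - 353 - 353*A^-4 - 72*A^-8 - A^-12
  A^-4 * (40 + 76*d^2 + 4*d^4) = 4*A^4 + 92 + 216*A^-4 + 92*A^-8 + 4*A^-12
  A^-6 * (39*d + 6*d^3) = -6 - 57*A^-4 - 57*A^-8 - 6*A^-12
  A^-8 * (5 + 5*d^2) = 5*A^-4 + 15*A^-8 + 5*A^-12
  A^-10 * (d) = -A^-8 - A^-12
Summing the groups: <K> = -A^20 + A^16 - A^12 + A^8 - A^4 + 1 + A^-12
Normalise by the writhe: (-A^3)^(-w) = (-A^3)^(8) = A^24, so f(A) = A^24 * <K> = -A^44 + A^40 - A^36 + A^32 - A^28 + A^24 + A^12.
Substitute A = t^(-1/4), i.e. A^e → t^(-e/4): V(t) = t^-3 + t^-6 - t^-7 + t^-8 - t^-9 + t^-10 - t^-11

Answer: t^-3 + t^-6 - t^-7 + t^-8 - t^-9 + t^-10 - t^-11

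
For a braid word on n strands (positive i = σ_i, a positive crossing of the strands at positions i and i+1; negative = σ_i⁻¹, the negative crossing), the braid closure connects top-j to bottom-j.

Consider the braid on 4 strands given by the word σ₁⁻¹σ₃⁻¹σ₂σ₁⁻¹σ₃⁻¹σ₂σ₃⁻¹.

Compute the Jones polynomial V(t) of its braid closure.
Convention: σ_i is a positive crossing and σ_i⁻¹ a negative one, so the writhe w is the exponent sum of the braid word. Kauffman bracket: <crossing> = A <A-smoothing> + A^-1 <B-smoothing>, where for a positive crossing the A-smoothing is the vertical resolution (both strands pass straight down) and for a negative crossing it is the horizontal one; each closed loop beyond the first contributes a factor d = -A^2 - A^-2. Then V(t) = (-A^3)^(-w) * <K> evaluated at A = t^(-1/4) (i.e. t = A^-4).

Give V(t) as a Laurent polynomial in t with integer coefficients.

t - 2 + 3*t^-1 - 3*t^-2 + 4*t^-3 - 3*t^-4 + 2*t^-5 - t^-6

Derivation:
Braid: s1^-1 s3^-1 s2 s1^-1 s3^-1 s2 s3^-1 on 4 strands, 7 crossings.
Writhe w = (#positive) - (#negative) = 2 - 5 = -3.
Computing the Kauffman bracket via state sum. There are 2^7 = 128 states.
Each crossing splits two ways (0=vertical, 1=horizontal). The state's weight is A^(#A-smoothings - #B-smoothings) * d^(loops - 1).
Tabulate the states by total A-exponent and number of loops L (A-exp: L × count):
  A^7: L=5 ×1
  A^5: L=4 ×7
  A^3: L=3 ×20, L=5 ×1
  A^1: L=2 ×29, L=4 ×6
  A^-1: L=1 ×19, L=3 ×16
  A^-3: L=2 ×19, L=4 ×2
  A^-5: L=3 ×7
  A^-7: L=4 ×1
Each group contributes A^e * Σ count * d^(L-1):
Powers of d = -A^2 - A^-2: d^2 = A^4 + 2 + A^-4; d^3 = -A^6 - 3*A^2 - 3*A^-2 - A^-6; d^4 = A^8 + 4*A^4 + 6 + 4*A^-4 + A^-8.
  A^7 * (d^4) = A^15 + 4*A^11 + 6*A^7 + 4*A^3 + A^-1
  A^5 * (7*d^3) = -7*A^11 - 21*A^7 - 21*A^3 - 7*A^-1
  A^3 * (20*d^2 + d^4) = A^11 + 24*A^7 + 46*A^3 + 24*A^-1 + A^-5
  A^1 * (29*d + 6*d^3) = -6*A^7 - 47*A^3 - 47*A^-1 - 6*A^-5
  A^-1 * (19 + 16*d^2) = 16*A^3 + 51*A^-1 + 16*A^-5
  A^-3 * (19*d + 2*d^3) = -2*A^3 - 25*A^-1 - 25*A^-5 - 2*A^-9
  A^-5 * (7*d^2) = 7*A^-1 + 14*A^-5 + 7*A^-9
  A^-7 * (d^3) = -A^-1 - 3*A^-5 - 3*A^-9 - A^-13
Summing the groups: <K> = A^15 - 2*A^11 + 3*A^7 - 4*A^3 + 3*A^-1 - 3*A^-5 + 2*A^-9 - A^-13
Normalise by the writhe: (-A^3)^(-w) = (-A^3)^(3) = -A^9, so f(A) = -A^9 * <K> = -A^24 + 2*A^20 - 3*A^16 + 4*A^12 - 3*A^8 + 3*A^4 - 2 + A^-4.
Substitute A = t^(-1/4), i.e. A^e → t^(-e/4): V(t) = t - 2 + 3*t^-1 - 3*t^-2 + 4*t^-3 - 3*t^-4 + 2*t^-5 - t^-6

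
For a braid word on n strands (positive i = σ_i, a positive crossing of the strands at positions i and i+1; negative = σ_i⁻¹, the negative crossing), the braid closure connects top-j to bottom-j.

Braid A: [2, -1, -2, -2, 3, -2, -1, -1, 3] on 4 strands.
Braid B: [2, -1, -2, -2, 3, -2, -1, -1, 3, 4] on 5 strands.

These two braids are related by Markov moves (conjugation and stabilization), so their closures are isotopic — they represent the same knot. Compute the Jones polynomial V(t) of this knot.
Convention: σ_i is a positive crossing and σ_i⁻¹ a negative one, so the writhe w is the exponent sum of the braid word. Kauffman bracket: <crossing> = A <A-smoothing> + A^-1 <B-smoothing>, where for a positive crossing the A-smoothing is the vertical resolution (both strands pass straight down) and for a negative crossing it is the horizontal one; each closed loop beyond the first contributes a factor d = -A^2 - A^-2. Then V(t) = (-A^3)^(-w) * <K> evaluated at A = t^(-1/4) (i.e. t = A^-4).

t - 2 + 4*t^-1 - 5*t^-2 + 6*t^-3 - 5*t^-4 + 4*t^-5 - 3*t^-6 + t^-7

Derivation:
Markov-equivalent braids have isotopic closures, hence identical knot invariants. Strip the Markov moves from each word to reach a common short braid β, then compute V(t) once on β.
Braid A: s2 s1^-1 s2^-1 s2^-1 s3 s2^-1 s1^-1 s1^-1 s3 on 4 strands has no conjugating prefix/suffix or stabilization to strip; take β = s2 s1^-1 s2^-1 s2^-1 s3 s2^-1 s1^-1 s1^-1 s3.
Braid B: s2 s1^-1 s2^-1 s2^-1 s3 s2^-1 s1^-1 s1^-1 s3 s4 on 5 strands reduces by inverse Markov moves (closure unchanged at each step):
  Destabilize: the word has the form β·s4 where s4 occurs only as the final letter (β ∈ B_4); drop it and the last strand → 4 strands.
Reduced to β = s2 s1^-1 s2^-1 s2^-1 s3 s2^-1 s1^-1 s1^-1 s3 on 4 strands, 9 crossings.
Both give the same β = s2 s1^-1 s2^-1 s2^-1 s3 s2^-1 s1^-1 s1^-1 s3 on 4 strands, so one state sum suffices:
Braid: s2 s1^-1 s2^-1 s2^-1 s3 s2^-1 s1^-1 s1^-1 s3 on 4 strands, 9 crossings.
Writhe w = (#positive) - (#negative) = 3 - 6 = -3.
State-sum expansion of <K>. There are 2^9 = 512 states.
For each crossing: s=0 is the vertical smoothing, s=1 horizontal. Crossing k contributes A^(sign_k * (1 - 2*s_k)); loop factor d = -A^2 - A^-2.
Tabulate the states by total A-exponent and number of loops L (A-exp: L × count):
  A^9: L=6 ×1
  A^7: L=5 ×9
  A^5: L=4 ×35, L=6 ×1
  A^3: L=3 ×73, L=5 ×11
  A^1: L=2 ×82, L=4 ×43, L=6 ×1
  A^-1: L=1 ×40, L=3 ×79, L=5 ×7
  A^-3: L=2 ×63, L=4 ×21
  A^-5: L=1 ×9, L=3 ×26, L=5 ×1
  A^-7: L=2 ×6, L=4 ×3
  A^-9: L=3 ×1
Each group contributes A^e * Σ count * d^(L-1):
Powers of d = -A^2 - A^-2: d^2 = A^4 + 2 + A^-4; d^3 = -A^6 - 3*A^2 - 3*A^-2 - A^-6; d^4 = A^8 + 4*A^4 + 6 + 4*A^-4 + A^-8; d^5 = -A^10 - 5*A^6 - 10*A^2 - 10*A^-2 - 5*A^-6 - A^-10.
  A^9 * (d^5) = -A^19 - 5*A^15 - 10*A^11 - 10*A^7 - 5*A^3 - A^-1
  A^7 * (9*d^4) = 9*A^15 + 36*A^11 + 54*A^7 + 36*A^3 + 9*A^-1
  A^5 * (35*d^3 + d^5) = -A^15 - 40*A^11 - 115*A^7 - 115*A^3 - 40*A^-1 - A^-5
  A^3 * (73*d^2 + 11*d^4) = 11*A^11 + 117*A^7 + 212*A^3 + 117*A^-1 + 11*A^-5
  A^1 * (82*d + 43*d^3 + d^5) = -A^11 - 48*A^7 - 221*A^3 - 221*A^-1 - 48*A^-5 - A^-9
  A^-1 * (40 + 79*d^2 + 7*d^4) = 7*A^7 + 107*A^3 + 240*A^-1 + 107*A^-5 + 7*A^-9
  A^-3 * (63*d + 21*d^3) = -21*A^3 - 126*A^-1 - 126*A^-5 - 21*A^-9
  A^-5 * (9 + 26*d^2 + d^4) = A^3 + 30*A^-1 + 67*A^-5 + 30*A^-9 + A^-13
  A^-7 * (6*d + 3*d^3) = -3*A^-1 - 15*A^-5 - 15*A^-9 - 3*A^-13
  A^-9 * (d^2) = A^-5 + 2*A^-9 + A^-13
Summing the groups: <K> = -A^19 + 3*A^15 - 4*A^11 + 5*A^7 - 6*A^3 + 5*A^-1 - 4*A^-5 + 2*A^-9 - A^-13
Normalise by the writhe: (-A^3)^(-w) = (-A^3)^(3) = -A^9, so f(A) = -A^9 * <K> = A^28 - 3*A^24 + 4*A^20 - 5*A^16 + 6*A^12 - 5*A^8 + 4*A^4 - 2 + A^-4.
Substitute A = t^(-1/4), i.e. A^e → t^(-e/4): V(t) = t - 2 + 4*t^-1 - 5*t^-2 + 6*t^-3 - 5*t^-4 + 4*t^-5 - 3*t^-6 + t^-7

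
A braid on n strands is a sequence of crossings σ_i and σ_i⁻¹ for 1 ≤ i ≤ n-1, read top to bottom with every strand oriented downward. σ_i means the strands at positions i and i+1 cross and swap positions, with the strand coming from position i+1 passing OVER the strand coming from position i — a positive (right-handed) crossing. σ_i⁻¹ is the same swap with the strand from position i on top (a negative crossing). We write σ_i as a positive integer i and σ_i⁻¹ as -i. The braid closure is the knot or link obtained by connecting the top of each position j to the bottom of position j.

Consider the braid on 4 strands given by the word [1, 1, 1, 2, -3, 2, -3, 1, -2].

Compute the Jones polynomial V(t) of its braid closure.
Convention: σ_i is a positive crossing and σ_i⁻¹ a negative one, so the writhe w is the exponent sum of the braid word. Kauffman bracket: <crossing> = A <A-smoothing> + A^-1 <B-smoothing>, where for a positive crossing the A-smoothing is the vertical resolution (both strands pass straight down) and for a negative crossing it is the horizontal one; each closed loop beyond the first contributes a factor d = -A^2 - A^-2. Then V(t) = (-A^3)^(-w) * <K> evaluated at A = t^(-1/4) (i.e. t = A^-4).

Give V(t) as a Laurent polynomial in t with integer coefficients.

Braid: s1 s1 s1 s2 s3^-1 s2 s3^-1 s1 s2^-1 on 4 strands, 9 crossings.
Writhe w = (#positive) - (#negative) = 6 - 3 = 3.
Computing the Kauffman bracket via state sum. There are 2^9 = 512 states.
Smooth each crossing (0=||, 1=⌣⌢); contribution A^(Σ sign_k(1-2s_k)) * d^(L-1).
Tabulate the states by total A-exponent and number of loops L (A-exp: L × count):
  A^9: L=3 ×1
  A^7: L=2 ×7, L=4 ×2
  A^5: L=1 ×12, L=3 ×24
  A^3: L=2 ×66, L=4 ×18
  A^1: L=1 ×35, L=3 ×84, L=5 ×7
  A^-1: L=2 ×73, L=4 ×52, L=6 ×1
  A^-3: L=3 ×68, L=5 ×16
  A^-5: L=4 ×34, L=6 ×2
  A^-7: L=5 ×9
  A^-9: L=6 ×1
Each group contributes A^e * Σ count * d^(L-1):
Powers of d = -A^2 - A^-2: d^2 = A^4 + 2 + A^-4; d^3 = -A^6 - 3*A^2 - 3*A^-2 - A^-6; d^4 = A^8 + 4*A^4 + 6 + 4*A^-4 + A^-8; d^5 = -A^10 - 5*A^6 - 10*A^2 - 10*A^-2 - 5*A^-6 - A^-10.
  A^9 * (d^2) = A^13 + 2*A^9 + A^5
  A^7 * (7*d + 2*d^3) = -2*A^13 - 13*A^9 - 13*A^5 - 2*A
  A^5 * (12 + 24*d^2) = 24*A^9 + 60*A^5 + 24*A
  A^3 * (66*d + 18*d^3) = -18*A^9 - 120*A^5 - 120*A - 18*A^-3
  A^1 * (35 + 84*d^2 + 7*d^4) = 7*A^9 + 112*A^5 + 245*A + 112*A^-3 + 7*A^-7
  A^-1 * (73*d + 52*d^3 + d^5) = -A^9 - 57*A^5 - 239*A - 239*A^-3 - 57*A^-7 - A^-11
  A^-3 * (68*d^2 + 16*d^4) = 16*A^5 + 132*A + 232*A^-3 + 132*A^-7 + 16*A^-11
  A^-5 * (34*d^3 + 2*d^5) = -2*A^5 - 44*A - 122*A^-3 - 122*A^-7 - 44*A^-11 - 2*A^-15
  A^-7 * (9*d^4) = 9*A + 36*A^-3 + 54*A^-7 + 36*A^-11 + 9*A^-15
  A^-9 * (d^5) = -A - 5*A^-3 - 10*A^-7 - 10*A^-11 - 5*A^-15 - A^-19
Summing the groups: <K> = -A^13 + A^9 - 3*A^5 + 4*A - 4*A^-3 + 4*A^-7 - 3*A^-11 + 2*A^-15 - A^-19
Normalise by the writhe: (-A^3)^(-w) = (-A^3)^(-3) = -A^-9, so f(A) = -A^-9 * <K> = A^4 - 1 + 3*A^-4 - 4*A^-8 + 4*A^-12 - 4*A^-16 + 3*A^-20 - 2*A^-24 + A^-28.
Substitute A = t^(-1/4), i.e. A^e → t^(-e/4): V(t) = t^7 - 2*t^6 + 3*t^5 - 4*t^4 + 4*t^3 - 4*t^2 + 3*t - 1 + t^-1

Answer: t^7 - 2*t^6 + 3*t^5 - 4*t^4 + 4*t^3 - 4*t^2 + 3*t - 1 + t^-1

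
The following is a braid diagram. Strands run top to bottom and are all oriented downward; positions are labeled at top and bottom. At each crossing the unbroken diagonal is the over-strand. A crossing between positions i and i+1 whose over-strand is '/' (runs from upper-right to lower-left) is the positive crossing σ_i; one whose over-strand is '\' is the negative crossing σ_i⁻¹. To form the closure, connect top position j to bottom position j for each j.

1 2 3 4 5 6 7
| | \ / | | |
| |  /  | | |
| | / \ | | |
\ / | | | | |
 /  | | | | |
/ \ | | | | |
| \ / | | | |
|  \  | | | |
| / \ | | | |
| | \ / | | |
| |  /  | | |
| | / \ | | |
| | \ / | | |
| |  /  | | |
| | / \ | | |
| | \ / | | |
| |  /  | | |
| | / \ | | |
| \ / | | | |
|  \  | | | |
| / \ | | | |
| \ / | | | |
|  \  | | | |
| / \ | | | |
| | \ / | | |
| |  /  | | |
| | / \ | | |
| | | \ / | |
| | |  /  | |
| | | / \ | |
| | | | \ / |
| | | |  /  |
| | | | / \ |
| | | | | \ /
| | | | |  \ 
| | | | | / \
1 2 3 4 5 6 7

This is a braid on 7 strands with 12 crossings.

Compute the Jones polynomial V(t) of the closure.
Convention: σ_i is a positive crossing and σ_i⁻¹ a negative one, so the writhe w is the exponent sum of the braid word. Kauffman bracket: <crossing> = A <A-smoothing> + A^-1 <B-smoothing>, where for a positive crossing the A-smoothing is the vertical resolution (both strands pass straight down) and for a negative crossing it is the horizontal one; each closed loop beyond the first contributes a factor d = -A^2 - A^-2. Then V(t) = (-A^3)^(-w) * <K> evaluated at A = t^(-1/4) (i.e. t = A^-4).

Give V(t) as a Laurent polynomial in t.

Reading the diagram top to bottom ('/'-over between positions i,i+1 = s_i, '\'-over = s_i^-1): braid word = s3 s1 s2^-1 s3 s3 s3 s2^-1 s2^-1 s3 s4 s5 s6^-1.
The presented braid s3 s1 s2^-1 s3 s3 s3 s2^-1 s2^-1 s3 s4 s5 s6^-1 on 7 strands reduces by inverse Markov moves (closure unchanged at each step):
  Destabilize: the word has the form β·s6^-1 where s6^-1 occurs only as the final letter (β ∈ B_6); drop it and the last strand → 6 strands.
  Destabilize: the word has the form β·s5 where s5 occurs only as the final letter (β ∈ B_5); drop it and the last strand → 5 strands.
  Destabilize: the word has the form β·s4 where s4 occurs only as the final letter (β ∈ B_4); drop it and the last strand → 4 strands.
Reduced to β = s3 s1 s2^-1 s3 s3 s3 s2^-1 s2^-1 s3 on 4 strands, 9 crossings.
Compute on β:
Braid: s3 s1 s2^-1 s3 s3 s3 s2^-1 s2^-1 s3 on 4 strands, 9 crossings.
Writhe w = (#positive) - (#negative) = 6 - 3 = 3.
State-sum expansion of <K>. There are 2^9 = 512 states.
For each crossing: s=0 is the vertical smoothing, s=1 horizontal. Crossing k contributes A^(sign_k * (1 - 2*s_k)); loop factor d = -A^2 - A^-2.
Tabulate the states by total A-exponent and number of loops L (A-exp: L × count):
  A^9: L=5 ×1
  A^7: L=4 ×9
  A^5: L=3 ×32, L=5 ×4
  A^3: L=2 ×51, L=4 ×32, L=6 ×1
  A^1: L=1 ×27, L=3 ×81, L=5 ×18
  A^-1: L=2 ×53, L=4 ×67, L=6 ×6
  A^-3: L=3 ×50, L=5 ×33, L=7 ×1
  A^-5: L=4 ×27, L=6 ×9
  A^-7: L=5 ×8, L=7 ×1
  A^-9: L=6 ×1
Each group contributes A^e * Σ count * d^(L-1):
Powers of d = -A^2 - A^-2: d^2 = A^4 + 2 + A^-4; d^3 = -A^6 - 3*A^2 - 3*A^-2 - A^-6; d^4 = A^8 + 4*A^4 + 6 + 4*A^-4 + A^-8; d^5 = -A^10 - 5*A^6 - 10*A^2 - 10*A^-2 - 5*A^-6 - A^-10; d^6 = A^12 + 6*A^8 + 15*A^4 + 20 + 15*A^-4 + 6*A^-8 + A^-12.
  A^9 * (d^4) = A^17 + 4*A^13 + 6*A^9 + 4*A^5 + A
  A^7 * (9*d^3) = -9*A^13 - 27*A^9 - 27*A^5 - 9*A
  A^5 * (32*d^2 + 4*d^4) = 4*A^13 + 48*A^9 + 88*A^5 + 48*A + 4*A^-3
  A^3 * (51*d + 32*d^3 + d^5) = -A^13 - 37*A^9 - 157*A^5 - 157*A - 37*A^-3 - A^-7
  A^1 * (27 + 81*d^2 + 18*d^4) = 18*A^9 + 153*A^5 + 297*A + 153*A^-3 + 18*A^-7
  A^-1 * (53*d + 67*d^3 + 6*d^5) = -6*A^9 - 97*A^5 - 314*A - 314*A^-3 - 97*A^-7 - 6*A^-11
  A^-3 * (50*d^2 + 33*d^4 + d^6) = A^9 + 39*A^5 + 197*A + 318*A^-3 + 197*A^-7 + 39*A^-11 + A^-15
  A^-5 * (27*d^3 + 9*d^5) = -9*A^5 - 72*A - 171*A^-3 - 171*A^-7 - 72*A^-11 - 9*A^-15
  A^-7 * (8*d^4 + d^6) = A^5 + 14*A + 47*A^-3 + 68*A^-7 + 47*A^-11 + 14*A^-15 + A^-19
  A^-9 * (d^5) = -A - 5*A^-3 - 10*A^-7 - 10*A^-11 - 5*A^-15 - A^-19
Summing the groups: <K> = A^17 - 2*A^13 + 3*A^9 - 5*A^5 + 4*A - 5*A^-3 + 4*A^-7 - 2*A^-11 + A^-15
Normalise by the writhe: (-A^3)^(-w) = (-A^3)^(-3) = -A^-9, so f(A) = -A^-9 * <K> = -A^8 + 2*A^4 - 3 + 5*A^-4 - 4*A^-8 + 5*A^-12 - 4*A^-16 + 2*A^-20 - A^-24.
Substitute A = t^(-1/4), i.e. A^e → t^(-e/4): V(t) = -t^6 + 2*t^5 - 4*t^4 + 5*t^3 - 4*t^2 + 5*t - 3 + 2*t^-1 - t^-2

Answer: -t^6 + 2*t^5 - 4*t^4 + 5*t^3 - 4*t^2 + 5*t - 3 + 2*t^-1 - t^-2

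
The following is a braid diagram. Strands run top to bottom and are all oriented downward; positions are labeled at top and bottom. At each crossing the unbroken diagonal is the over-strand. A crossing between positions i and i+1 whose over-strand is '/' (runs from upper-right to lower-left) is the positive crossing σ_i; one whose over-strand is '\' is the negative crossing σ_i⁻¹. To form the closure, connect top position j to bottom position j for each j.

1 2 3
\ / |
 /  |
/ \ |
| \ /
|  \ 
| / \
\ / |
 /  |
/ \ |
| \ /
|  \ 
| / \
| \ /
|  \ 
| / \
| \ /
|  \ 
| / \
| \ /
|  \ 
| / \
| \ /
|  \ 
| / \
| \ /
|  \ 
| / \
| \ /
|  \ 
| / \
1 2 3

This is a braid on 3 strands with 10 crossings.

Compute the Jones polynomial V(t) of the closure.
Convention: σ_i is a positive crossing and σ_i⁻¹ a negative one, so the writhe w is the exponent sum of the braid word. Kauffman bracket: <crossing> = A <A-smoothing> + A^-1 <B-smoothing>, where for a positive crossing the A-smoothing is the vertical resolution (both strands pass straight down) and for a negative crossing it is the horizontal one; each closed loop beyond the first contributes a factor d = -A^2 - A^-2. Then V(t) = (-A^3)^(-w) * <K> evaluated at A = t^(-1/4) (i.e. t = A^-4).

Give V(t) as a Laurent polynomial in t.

t^-1 - t^-2 + 2*t^-3 - 2*t^-4 + 3*t^-5 - 3*t^-6 + 3*t^-7 - 3*t^-8 + 2*t^-9 - 2*t^-10 + t^-11

Derivation:
Reading the diagram top to bottom ('/'-over between positions i,i+1 = s_i, '\'-over = s_i^-1): braid word = s1 s2^-1 s1 s2^-1 s2^-1 s2^-1 s2^-1 s2^-1 s2^-1 s2^-1.
Braid: s1 s2^-1 s1 s2^-1 s2^-1 s2^-1 s2^-1 s2^-1 s2^-1 s2^-1 on 3 strands, 10 crossings.
Writhe w = (#positive) - (#negative) = 2 - 8 = -6.
Enumerate smoothing states for the bracket polynomial. There are 2^10 = 1024 states.
Smooth each crossing (0=||, 1=⌣⌢); contribution A^(Σ sign_k(1-2s_k)) * d^(L-1).
Tabulate the states by total A-exponent and number of loops L (A-exp: L × count):
  A^10: L=9 ×1
  A^8: L=8 ×10
  A^6: L=7 ×45
  A^4: L=6 ×119, L=8 ×1
  A^2: L=5 ×203, L=7 ×7
  A^0: L=4 ×231, L=6 ×21
  A^-2: L=3 ×175, L=5 ×35
  A^-4: L=2 ×85, L=4 ×35
  A^-6: L=1 ×23, L=3 ×22
  A^-8: L=2 ×10
  A^-10: L=3 ×1
Each group contributes A^e * Σ count * d^(L-1):
Powers of d = -A^2 - A^-2: d^2 = A^4 + 2 + A^-4; d^3 = -A^6 - 3*A^2 - 3*A^-2 - A^-6; d^4 = A^8 + 4*A^4 + 6 + 4*A^-4 + A^-8; d^5 = -A^10 - 5*A^6 - 10*A^2 - 10*A^-2 - 5*A^-6 - A^-10; d^6 = A^12 + 6*A^8 + 15*A^4 + 20 + 15*A^-4 + 6*A^-8 + A^-12; d^7 = -A^14 - 7*A^10 - 21*A^6 - 35*A^2 - 35*A^-2 - 21*A^-6 - 7*A^-10 - A^-14; d^8 = A^16 + 8*A^12 + 28*A^8 + 56*A^4 + 70 + 56*A^-4 + 28*A^-8 + 8*A^-12 + A^-16.
  A^10 * (d^8) = A^26 + 8*A^22 + 28*A^18 + 56*A^14 + 70*A^10 + 56*A^6 + 28*A^2 + 8*A^-2 + A^-6
  A^8 * (10*d^7) = -10*A^22 - 70*A^18 - 210*A^14 - 350*A^10 - 350*A^6 - 210*A^2 - 70*A^-2 - 10*A^-6
  A^6 * (45*d^6) = 45*A^18 + 270*A^14 + 675*A^10 + 900*A^6 + 675*A^2 + 270*A^-2 + 45*A^-6
  A^4 * (119*d^5 + d^7) = -A^18 - 126*A^14 - 616*A^10 - 1225*A^6 - 1225*A^2 - 616*A^-2 - 126*A^-6 - A^-10
  A^2 * (203*d^4 + 7*d^6) = 7*A^14 + 245*A^10 + 917*A^6 + 1358*A^2 + 917*A^-2 + 245*A^-6 + 7*A^-10
  A^0 * (231*d^3 + 21*d^5) = -21*A^10 - 336*A^6 - 903*A^2 - 903*A^-2 - 336*A^-6 - 21*A^-10
  A^-2 * (175*d^2 + 35*d^4) = 35*A^6 + 315*A^2 + 560*A^-2 + 315*A^-6 + 35*A^-10
  A^-4 * (85*d + 35*d^3) = -35*A^2 - 190*A^-2 - 190*A^-6 - 35*A^-10
  A^-6 * (23 + 22*d^2) = 22*A^-2 + 67*A^-6 + 22*A^-10
  A^-8 * (10*d) = -10*A^-6 - 10*A^-10
  A^-10 * (d^2) = A^-6 + 2*A^-10 + A^-14
Summing the groups: <K> = A^26 - 2*A^22 + 2*A^18 - 3*A^14 + 3*A^10 - 3*A^6 + 3*A^2 - 2*A^-2 + 2*A^-6 - A^-10 + A^-14
Normalise by the writhe: (-A^3)^(-w) = (-A^3)^(6) = A^18, so f(A) = A^18 * <K> = A^44 - 2*A^40 + 2*A^36 - 3*A^32 + 3*A^28 - 3*A^24 + 3*A^20 - 2*A^16 + 2*A^12 - A^8 + A^4.
Substitute A = t^(-1/4), i.e. A^e → t^(-e/4): V(t) = t^-1 - t^-2 + 2*t^-3 - 2*t^-4 + 3*t^-5 - 3*t^-6 + 3*t^-7 - 3*t^-8 + 2*t^-9 - 2*t^-10 + t^-11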